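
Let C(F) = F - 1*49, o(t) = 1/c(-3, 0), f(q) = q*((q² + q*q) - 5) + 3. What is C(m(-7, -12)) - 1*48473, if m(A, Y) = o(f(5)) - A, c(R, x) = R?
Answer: -145546/3 ≈ -48515.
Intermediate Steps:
f(q) = 3 + q*(-5 + 2*q²) (f(q) = q*((q² + q²) - 5) + 3 = q*(2*q² - 5) + 3 = q*(-5 + 2*q²) + 3 = 3 + q*(-5 + 2*q²))
o(t) = -⅓ (o(t) = 1/(-3) = -⅓)
m(A, Y) = -⅓ - A
C(F) = -49 + F (C(F) = F - 49 = -49 + F)
C(m(-7, -12)) - 1*48473 = (-49 + (-⅓ - 1*(-7))) - 1*48473 = (-49 + (-⅓ + 7)) - 48473 = (-49 + 20/3) - 48473 = -127/3 - 48473 = -145546/3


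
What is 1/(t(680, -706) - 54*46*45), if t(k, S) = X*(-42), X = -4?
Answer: -1/111612 ≈ -8.9596e-6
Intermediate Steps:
t(k, S) = 168 (t(k, S) = -4*(-42) = 168)
1/(t(680, -706) - 54*46*45) = 1/(168 - 54*46*45) = 1/(168 - 2484*45) = 1/(168 - 111780) = 1/(-111612) = -1/111612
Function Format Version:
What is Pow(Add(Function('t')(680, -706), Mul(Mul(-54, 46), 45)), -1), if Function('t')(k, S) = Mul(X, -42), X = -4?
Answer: Rational(-1, 111612) ≈ -8.9596e-6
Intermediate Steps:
Function('t')(k, S) = 168 (Function('t')(k, S) = Mul(-4, -42) = 168)
Pow(Add(Function('t')(680, -706), Mul(Mul(-54, 46), 45)), -1) = Pow(Add(168, Mul(Mul(-54, 46), 45)), -1) = Pow(Add(168, Mul(-2484, 45)), -1) = Pow(Add(168, -111780), -1) = Pow(-111612, -1) = Rational(-1, 111612)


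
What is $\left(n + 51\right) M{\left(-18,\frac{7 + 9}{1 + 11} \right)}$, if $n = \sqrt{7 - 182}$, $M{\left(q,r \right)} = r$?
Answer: $68 + \frac{20 i \sqrt{7}}{3} \approx 68.0 + 17.638 i$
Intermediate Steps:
$n = 5 i \sqrt{7}$ ($n = \sqrt{-175} = 5 i \sqrt{7} \approx 13.229 i$)
$\left(n + 51\right) M{\left(-18,\frac{7 + 9}{1 + 11} \right)} = \left(5 i \sqrt{7} + 51\right) \frac{7 + 9}{1 + 11} = \left(51 + 5 i \sqrt{7}\right) \frac{16}{12} = \left(51 + 5 i \sqrt{7}\right) 16 \cdot \frac{1}{12} = \left(51 + 5 i \sqrt{7}\right) \frac{4}{3} = 68 + \frac{20 i \sqrt{7}}{3}$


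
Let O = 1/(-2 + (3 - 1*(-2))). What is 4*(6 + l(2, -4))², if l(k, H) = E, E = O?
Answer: 1444/9 ≈ 160.44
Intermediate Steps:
O = ⅓ (O = 1/(-2 + (3 + 2)) = 1/(-2 + 5) = 1/3 = ⅓ ≈ 0.33333)
E = ⅓ ≈ 0.33333
l(k, H) = ⅓
4*(6 + l(2, -4))² = 4*(6 + ⅓)² = 4*(19/3)² = 4*(361/9) = 1444/9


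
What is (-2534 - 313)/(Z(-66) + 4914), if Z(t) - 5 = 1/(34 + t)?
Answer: -30368/52469 ≈ -0.57878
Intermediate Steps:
Z(t) = 5 + 1/(34 + t)
(-2534 - 313)/(Z(-66) + 4914) = (-2534 - 313)/((171 + 5*(-66))/(34 - 66) + 4914) = -2847/((171 - 330)/(-32) + 4914) = -2847/(-1/32*(-159) + 4914) = -2847/(159/32 + 4914) = -2847/157407/32 = -2847*32/157407 = -30368/52469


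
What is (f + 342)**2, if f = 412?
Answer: 568516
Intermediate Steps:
(f + 342)**2 = (412 + 342)**2 = 754**2 = 568516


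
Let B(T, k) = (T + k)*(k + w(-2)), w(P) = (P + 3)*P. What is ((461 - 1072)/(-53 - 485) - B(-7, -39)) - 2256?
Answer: -2227785/538 ≈ -4140.9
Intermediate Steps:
w(P) = P*(3 + P) (w(P) = (3 + P)*P = P*(3 + P))
B(T, k) = (-2 + k)*(T + k) (B(T, k) = (T + k)*(k - 2*(3 - 2)) = (T + k)*(k - 2*1) = (T + k)*(k - 2) = (T + k)*(-2 + k) = (-2 + k)*(T + k))
((461 - 1072)/(-53 - 485) - B(-7, -39)) - 2256 = ((461 - 1072)/(-53 - 485) - ((-39)² - 2*(-7) - 2*(-39) - 7*(-39))) - 2256 = (-611/(-538) - (1521 + 14 + 78 + 273)) - 2256 = (-611*(-1/538) - 1*1886) - 2256 = (611/538 - 1886) - 2256 = -1014057/538 - 2256 = -2227785/538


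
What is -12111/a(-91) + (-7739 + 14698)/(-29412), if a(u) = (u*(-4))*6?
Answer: -30950599/5352984 ≈ -5.7819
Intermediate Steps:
a(u) = -24*u (a(u) = -4*u*6 = -24*u)
-12111/a(-91) + (-7739 + 14698)/(-29412) = -12111/((-24*(-91))) + (-7739 + 14698)/(-29412) = -12111/2184 + 6959*(-1/29412) = -12111*1/2184 - 6959/29412 = -4037/728 - 6959/29412 = -30950599/5352984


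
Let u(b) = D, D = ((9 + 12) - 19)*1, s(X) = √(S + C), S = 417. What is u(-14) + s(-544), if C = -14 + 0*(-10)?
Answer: 2 + √403 ≈ 22.075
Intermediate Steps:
C = -14 (C = -14 + 0 = -14)
s(X) = √403 (s(X) = √(417 - 14) = √403)
D = 2 (D = (21 - 19)*1 = 2*1 = 2)
u(b) = 2
u(-14) + s(-544) = 2 + √403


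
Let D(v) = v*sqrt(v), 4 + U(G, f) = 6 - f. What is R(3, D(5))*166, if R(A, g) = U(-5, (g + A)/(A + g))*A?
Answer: 498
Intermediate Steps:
U(G, f) = 2 - f (U(G, f) = -4 + (6 - f) = 2 - f)
D(v) = v**(3/2)
R(A, g) = A (R(A, g) = (2 - (g + A)/(A + g))*A = (2 - (A + g)/(A + g))*A = (2 - 1*1)*A = (2 - 1)*A = 1*A = A)
R(3, D(5))*166 = 3*166 = 498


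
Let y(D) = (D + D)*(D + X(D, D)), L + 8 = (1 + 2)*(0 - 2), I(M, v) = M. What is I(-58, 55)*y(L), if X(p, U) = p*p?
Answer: 295568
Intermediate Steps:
L = -14 (L = -8 + (1 + 2)*(0 - 2) = -8 + 3*(-2) = -8 - 6 = -14)
X(p, U) = p**2
y(D) = 2*D*(D + D**2) (y(D) = (D + D)*(D + D**2) = (2*D)*(D + D**2) = 2*D*(D + D**2))
I(-58, 55)*y(L) = -116*(-14)**2*(1 - 14) = -116*196*(-13) = -58*(-5096) = 295568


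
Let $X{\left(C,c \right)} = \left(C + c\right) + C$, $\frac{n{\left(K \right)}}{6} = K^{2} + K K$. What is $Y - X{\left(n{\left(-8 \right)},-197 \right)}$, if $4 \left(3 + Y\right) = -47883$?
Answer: $- \frac{53251}{4} \approx -13313.0$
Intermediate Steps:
$n{\left(K \right)} = 12 K^{2}$ ($n{\left(K \right)} = 6 \left(K^{2} + K K\right) = 6 \left(K^{2} + K^{2}\right) = 6 \cdot 2 K^{2} = 12 K^{2}$)
$X{\left(C,c \right)} = c + 2 C$
$Y = - \frac{47895}{4}$ ($Y = -3 + \frac{1}{4} \left(-47883\right) = -3 - \frac{47883}{4} = - \frac{47895}{4} \approx -11974.0$)
$Y - X{\left(n{\left(-8 \right)},-197 \right)} = - \frac{47895}{4} - \left(-197 + 2 \cdot 12 \left(-8\right)^{2}\right) = - \frac{47895}{4} - \left(-197 + 2 \cdot 12 \cdot 64\right) = - \frac{47895}{4} - \left(-197 + 2 \cdot 768\right) = - \frac{47895}{4} - \left(-197 + 1536\right) = - \frac{47895}{4} - 1339 = - \frac{53251}{4}$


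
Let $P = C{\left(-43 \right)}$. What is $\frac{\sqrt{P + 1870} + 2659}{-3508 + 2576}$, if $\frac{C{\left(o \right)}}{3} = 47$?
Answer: $- \frac{2659}{932} - \frac{\sqrt{2011}}{932} \approx -2.9011$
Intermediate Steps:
$C{\left(o \right)} = 141$ ($C{\left(o \right)} = 3 \cdot 47 = 141$)
$P = 141$
$\frac{\sqrt{P + 1870} + 2659}{-3508 + 2576} = \frac{\sqrt{141 + 1870} + 2659}{-3508 + 2576} = \frac{\sqrt{2011} + 2659}{-932} = \left(2659 + \sqrt{2011}\right) \left(- \frac{1}{932}\right) = - \frac{2659}{932} - \frac{\sqrt{2011}}{932}$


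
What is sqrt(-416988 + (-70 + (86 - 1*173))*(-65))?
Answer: 13*I*sqrt(2407) ≈ 637.79*I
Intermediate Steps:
sqrt(-416988 + (-70 + (86 - 1*173))*(-65)) = sqrt(-416988 + (-70 + (86 - 173))*(-65)) = sqrt(-416988 + (-70 - 87)*(-65)) = sqrt(-416988 - 157*(-65)) = sqrt(-416988 + 10205) = sqrt(-406783) = 13*I*sqrt(2407)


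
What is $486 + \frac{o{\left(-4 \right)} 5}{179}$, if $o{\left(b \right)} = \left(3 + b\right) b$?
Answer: $\frac{87014}{179} \approx 486.11$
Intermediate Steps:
$o{\left(b \right)} = b \left(3 + b\right)$
$486 + \frac{o{\left(-4 \right)} 5}{179} = 486 + \frac{- 4 \left(3 - 4\right) 5}{179} = 486 + \left(-4\right) \left(-1\right) 5 \cdot \frac{1}{179} = 486 + 4 \cdot 5 \cdot \frac{1}{179} = 486 + 20 \cdot \frac{1}{179} = 486 + \frac{20}{179} = \frac{87014}{179}$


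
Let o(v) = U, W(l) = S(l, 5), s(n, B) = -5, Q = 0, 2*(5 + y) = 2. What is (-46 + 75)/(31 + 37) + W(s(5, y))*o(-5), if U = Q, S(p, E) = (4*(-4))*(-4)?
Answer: 29/68 ≈ 0.42647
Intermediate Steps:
S(p, E) = 64 (S(p, E) = -16*(-4) = 64)
y = -4 (y = -5 + (½)*2 = -5 + 1 = -4)
W(l) = 64
U = 0
o(v) = 0
(-46 + 75)/(31 + 37) + W(s(5, y))*o(-5) = (-46 + 75)/(31 + 37) + 64*0 = 29/68 + 0 = 29/68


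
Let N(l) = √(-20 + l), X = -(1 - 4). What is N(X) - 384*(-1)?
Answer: 384 + I*√17 ≈ 384.0 + 4.1231*I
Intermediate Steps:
X = 3 (X = -1*(-3) = 3)
N(X) - 384*(-1) = √(-20 + 3) - 384*(-1) = √(-17) + 384 = I*√17 + 384 = 384 + I*√17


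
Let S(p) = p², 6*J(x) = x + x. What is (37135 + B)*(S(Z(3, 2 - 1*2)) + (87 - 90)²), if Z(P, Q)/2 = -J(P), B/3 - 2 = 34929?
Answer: 1845064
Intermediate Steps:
B = 104793 (B = 6 + 3*34929 = 6 + 104787 = 104793)
J(x) = x/3 (J(x) = (x + x)/6 = (2*x)/6 = x/3)
Z(P, Q) = -2*P/3 (Z(P, Q) = 2*(-P/3) = -2*P/3)
(37135 + B)*(S(Z(3, 2 - 1*2)) + (87 - 90)²) = (37135 + 104793)*((-⅔*3)² + (87 - 90)²) = 141928*((-2)² + (-3)²) = 141928*(4 + 9) = 141928*13 = 1845064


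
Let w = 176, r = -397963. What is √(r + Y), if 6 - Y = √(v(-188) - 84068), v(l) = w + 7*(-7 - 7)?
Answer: √(-397957 - I*√83990) ≈ 0.23 - 630.84*I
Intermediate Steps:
v(l) = 78 (v(l) = 176 + 7*(-7 - 7) = 176 + 7*(-14) = 176 - 98 = 78)
Y = 6 - I*√83990 (Y = 6 - √(78 - 84068) = 6 - √(-83990) = 6 - I*√83990 ≈ 6.0 - 289.81*I)
√(r + Y) = √(-397963 + (6 - I*√83990)) = √(-397957 - I*√83990)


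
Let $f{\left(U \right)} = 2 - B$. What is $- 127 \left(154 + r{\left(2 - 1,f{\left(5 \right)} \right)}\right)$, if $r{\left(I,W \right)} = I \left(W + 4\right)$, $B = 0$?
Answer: $-20320$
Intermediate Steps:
$f{\left(U \right)} = 2$ ($f{\left(U \right)} = 2 - 0 = 2 + 0 = 2$)
$r{\left(I,W \right)} = I \left(4 + W\right)$
$- 127 \left(154 + r{\left(2 - 1,f{\left(5 \right)} \right)}\right) = - 127 \left(154 + \left(2 - 1\right) \left(4 + 2\right)\right) = - 127 \left(154 + \left(2 - 1\right) 6\right) = - 127 \left(154 + 1 \cdot 6\right) = - 127 \left(154 + 6\right) = \left(-127\right) 160 = -20320$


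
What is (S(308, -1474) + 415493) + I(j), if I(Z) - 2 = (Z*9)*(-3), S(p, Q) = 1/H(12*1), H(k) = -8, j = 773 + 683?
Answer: 3009463/8 ≈ 3.7618e+5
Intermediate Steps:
j = 1456
S(p, Q) = -⅛ (S(p, Q) = 1/(-8) = -⅛)
I(Z) = 2 - 27*Z (I(Z) = 2 + (Z*9)*(-3) = 2 + (9*Z)*(-3) = 2 - 27*Z)
(S(308, -1474) + 415493) + I(j) = (-⅛ + 415493) + (2 - 27*1456) = 3323943/8 + (2 - 39312) = 3323943/8 - 39310 = 3009463/8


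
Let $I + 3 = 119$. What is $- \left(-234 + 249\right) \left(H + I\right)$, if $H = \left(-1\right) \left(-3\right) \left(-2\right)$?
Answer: $-1650$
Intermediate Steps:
$I = 116$ ($I = -3 + 119 = 116$)
$H = -6$ ($H = 3 \left(-2\right) = -6$)
$- \left(-234 + 249\right) \left(H + I\right) = - \left(-234 + 249\right) \left(-6 + 116\right) = - 15 \cdot 110 = \left(-1\right) 1650 = -1650$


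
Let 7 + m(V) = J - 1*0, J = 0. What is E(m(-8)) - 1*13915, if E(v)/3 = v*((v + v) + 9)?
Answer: -13810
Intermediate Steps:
m(V) = -7 (m(V) = -7 + (0 - 1*0) = -7 + (0 + 0) = -7 + 0 = -7)
E(v) = 3*v*(9 + 2*v) (E(v) = 3*(v*((v + v) + 9)) = 3*(v*(2*v + 9)) = 3*(v*(9 + 2*v)) = 3*v*(9 + 2*v))
E(m(-8)) - 1*13915 = 3*(-7)*(9 + 2*(-7)) - 1*13915 = 3*(-7)*(9 - 14) - 13915 = 3*(-7)*(-5) - 13915 = 105 - 13915 = -13810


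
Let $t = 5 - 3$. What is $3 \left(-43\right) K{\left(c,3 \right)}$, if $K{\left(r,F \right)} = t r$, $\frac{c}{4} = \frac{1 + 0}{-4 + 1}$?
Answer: $344$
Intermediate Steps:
$t = 2$
$c = - \frac{4}{3}$ ($c = 4 \frac{1 + 0}{-4 + 1} = 4 \cdot 1 \frac{1}{-3} = 4 \cdot 1 \left(- \frac{1}{3}\right) = 4 \left(- \frac{1}{3}\right) = - \frac{4}{3} \approx -1.3333$)
$K{\left(r,F \right)} = 2 r$
$3 \left(-43\right) K{\left(c,3 \right)} = 3 \left(-43\right) 2 \left(- \frac{4}{3}\right) = \left(-129\right) \left(- \frac{8}{3}\right) = 344$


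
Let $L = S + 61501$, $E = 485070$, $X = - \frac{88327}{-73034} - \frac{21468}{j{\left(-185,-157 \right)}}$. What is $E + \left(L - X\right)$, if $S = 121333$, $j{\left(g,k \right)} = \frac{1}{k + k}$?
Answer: $- \frac{443539075959}{73034} \approx -6.073 \cdot 10^{6}$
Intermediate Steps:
$j{\left(g,k \right)} = \frac{1}{2 k}$
$X = \frac{492318776695}{73034}$ ($X = - \frac{88327}{-73034} - \frac{21468}{\frac{1}{2} \frac{1}{-157}} = \left(-88327\right) \left(- \frac{1}{73034}\right) - \frac{21468}{\frac{1}{2} \left(- \frac{1}{157}\right)} = \frac{88327}{73034} - \frac{21468}{- \frac{1}{314}} = \frac{88327}{73034} - -6740952 = \frac{88327}{73034} + 6740952 = \frac{492318776695}{73034} \approx 6.741 \cdot 10^{6}$)
$L = 182834$ ($L = 121333 + 61501 = 182834$)
$E + \left(L - X\right) = 485070 + \left(182834 - \frac{492318776695}{73034}\right) = 485070 - \frac{478965678339}{73034} = - \frac{443539075959}{73034}$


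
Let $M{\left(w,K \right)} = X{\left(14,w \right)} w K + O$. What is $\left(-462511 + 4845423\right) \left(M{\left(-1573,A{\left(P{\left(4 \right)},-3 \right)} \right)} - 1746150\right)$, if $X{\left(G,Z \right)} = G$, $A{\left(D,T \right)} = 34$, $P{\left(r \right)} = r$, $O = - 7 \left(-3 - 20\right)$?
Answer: $-10934212734144$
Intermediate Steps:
$O = 161$ ($O = \left(-7\right) \left(-23\right) = 161$)
$M{\left(w,K \right)} = 161 + 14 K w$ ($M{\left(w,K \right)} = 14 w K + 161 = 14 K w + 161 = 161 + 14 K w$)
$\left(-462511 + 4845423\right) \left(M{\left(-1573,A{\left(P{\left(4 \right)},-3 \right)} \right)} - 1746150\right) = \left(-462511 + 4845423\right) \left(\left(161 + 14 \cdot 34 \left(-1573\right)\right) - 1746150\right) = 4382912 \left(\left(161 - 748748\right) - 1746150\right) = 4382912 \left(-748587 - 1746150\right) = 4382912 \left(-2494737\right) = -10934212734144$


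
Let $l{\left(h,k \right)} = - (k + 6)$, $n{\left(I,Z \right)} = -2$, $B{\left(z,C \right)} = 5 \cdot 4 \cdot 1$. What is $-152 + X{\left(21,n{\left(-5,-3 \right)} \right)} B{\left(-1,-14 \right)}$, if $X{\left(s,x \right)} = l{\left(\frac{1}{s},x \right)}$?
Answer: $-232$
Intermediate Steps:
$B{\left(z,C \right)} = 20$ ($B{\left(z,C \right)} = 20 \cdot 1 = 20$)
$l{\left(h,k \right)} = -6 - k$ ($l{\left(h,k \right)} = - (6 + k) = -6 - k$)
$X{\left(s,x \right)} = -6 - x$
$-152 + X{\left(21,n{\left(-5,-3 \right)} \right)} B{\left(-1,-14 \right)} = -152 + \left(-6 - -2\right) 20 = -152 + \left(-6 + 2\right) 20 = -152 - 80 = -232$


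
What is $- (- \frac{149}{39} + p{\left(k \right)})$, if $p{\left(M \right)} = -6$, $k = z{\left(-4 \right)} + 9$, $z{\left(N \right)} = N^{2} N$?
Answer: $\frac{383}{39} \approx 9.8205$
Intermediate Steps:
$z{\left(N \right)} = N^{3}$
$k = -55$ ($k = \left(-4\right)^{3} + 9 = -64 + 9 = -55$)
$- (- \frac{149}{39} + p{\left(k \right)}) = - (- \frac{149}{39} - 6) = \left(-1\right) \left(- \frac{383}{39}\right) = \frac{383}{39}$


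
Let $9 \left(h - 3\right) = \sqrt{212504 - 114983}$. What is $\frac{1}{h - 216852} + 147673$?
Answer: $\frac{187490686059910837}{1269634165120} - \frac{3 \sqrt{97521}}{1269634165120} \approx 1.4767 \cdot 10^{5}$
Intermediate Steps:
$h = 3 + \frac{\sqrt{97521}}{9}$ ($h = 3 + \frac{\sqrt{212504 - 114983}}{9} = 3 + \frac{\sqrt{97521}}{9} \approx 37.698$)
$\frac{1}{h - 216852} + 147673 = \frac{1}{\left(3 + \frac{\sqrt{97521}}{9}\right) - 216852} + 147673 = \frac{1}{-216849 + \frac{\sqrt{97521}}{9}} + 147673 = 147673 + \frac{1}{-216849 + \frac{\sqrt{97521}}{9}}$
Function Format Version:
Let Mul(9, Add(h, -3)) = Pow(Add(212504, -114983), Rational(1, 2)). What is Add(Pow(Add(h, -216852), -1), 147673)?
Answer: Add(Rational(187490686059910837, 1269634165120), Mul(Rational(-3, 1269634165120), Pow(97521, Rational(1, 2)))) ≈ 1.4767e+5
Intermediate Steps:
h = Add(3, Mul(Rational(1, 9), Pow(97521, Rational(1, 2)))) (h = Add(3, Mul(Rational(1, 9), Pow(Add(212504, -114983), Rational(1, 2)))) = Add(3, Mul(Rational(1, 9), Pow(97521, Rational(1, 2)))) ≈ 37.698)
Add(Pow(Add(h, -216852), -1), 147673) = Add(Pow(Add(Add(3, Mul(Rational(1, 9), Pow(97521, Rational(1, 2)))), -216852), -1), 147673) = Add(Pow(Add(-216849, Mul(Rational(1, 9), Pow(97521, Rational(1, 2)))), -1), 147673) = Add(147673, Pow(Add(-216849, Mul(Rational(1, 9), Pow(97521, Rational(1, 2)))), -1))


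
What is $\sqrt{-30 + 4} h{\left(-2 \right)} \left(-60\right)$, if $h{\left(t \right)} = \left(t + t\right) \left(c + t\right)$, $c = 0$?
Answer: $- 480 i \sqrt{26} \approx - 2447.5 i$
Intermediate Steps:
$h{\left(t \right)} = 2 t^{2}$ ($h{\left(t \right)} = \left(t + t\right) \left(0 + t\right) = 2 t t = 2 t^{2}$)
$\sqrt{-30 + 4} h{\left(-2 \right)} \left(-60\right) = \sqrt{-30 + 4} \cdot 2 \left(-2\right)^{2} \left(-60\right) = \sqrt{-26} \cdot 2 \cdot 4 \left(-60\right) = i \sqrt{26} \cdot 8 \left(-60\right) = 8 i \sqrt{26} \left(-60\right) = - 480 i \sqrt{26}$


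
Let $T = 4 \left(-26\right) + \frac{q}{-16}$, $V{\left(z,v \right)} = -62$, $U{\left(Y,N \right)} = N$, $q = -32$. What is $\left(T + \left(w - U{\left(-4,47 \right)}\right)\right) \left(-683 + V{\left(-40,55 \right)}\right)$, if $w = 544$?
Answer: $-294275$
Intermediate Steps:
$T = -102$ ($T = 4 \left(-26\right) - \frac{32}{-16} = -104 - -2 = -104 + 2 = -102$)
$\left(T + \left(w - U{\left(-4,47 \right)}\right)\right) \left(-683 + V{\left(-40,55 \right)}\right) = \left(-102 + \left(544 - 47\right)\right) \left(-683 - 62\right) = \left(-102 + \left(544 - 47\right)\right) \left(-745\right) = \left(-102 + 497\right) \left(-745\right) = 395 \left(-745\right) = -294275$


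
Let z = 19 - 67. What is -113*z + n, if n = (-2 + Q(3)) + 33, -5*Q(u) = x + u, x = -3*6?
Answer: 5458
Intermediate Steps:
x = -18
Q(u) = 18/5 - u/5 (Q(u) = -(-18 + u)/5 = 18/5 - u/5)
n = 34 (n = (-2 + (18/5 - ⅕*3)) + 33 = (-2 + (18/5 - ⅗)) + 33 = (-2 + 3) + 33 = 1 + 33 = 34)
z = -48
-113*z + n = -113*(-48) + 34 = 5424 + 34 = 5458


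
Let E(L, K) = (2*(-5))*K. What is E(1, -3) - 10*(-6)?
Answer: 90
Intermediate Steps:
E(L, K) = -10*K
E(1, -3) - 10*(-6) = -10*(-3) - 10*(-6) = 30 + 60 = 90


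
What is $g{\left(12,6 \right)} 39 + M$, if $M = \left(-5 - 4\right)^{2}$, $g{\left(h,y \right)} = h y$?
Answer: $2889$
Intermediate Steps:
$M = 81$ ($M = \left(-9\right)^{2} = 81$)
$g{\left(12,6 \right)} 39 + M = 12 \cdot 6 \cdot 39 + 81 = 72 \cdot 39 + 81 = 2808 + 81 = 2889$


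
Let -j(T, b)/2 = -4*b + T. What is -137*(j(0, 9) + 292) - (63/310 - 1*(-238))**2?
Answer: -10245103449/96100 ≈ -1.0661e+5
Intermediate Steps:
j(T, b) = -2*T + 8*b (j(T, b) = -2*(-4*b + T) = -2*(T - 4*b) = -2*T + 8*b)
-137*(j(0, 9) + 292) - (63/310 - 1*(-238))**2 = -137*((-2*0 + 8*9) + 292) - (63/310 - 1*(-238))**2 = -137*((0 + 72) + 292) - (63*(1/310) + 238)**2 = -137*(72 + 292) - (63/310 + 238)**2 = -137*364 - (73843/310)**2 = -49868 - 1*5452788649/96100 = -49868 - 5452788649/96100 = -10245103449/96100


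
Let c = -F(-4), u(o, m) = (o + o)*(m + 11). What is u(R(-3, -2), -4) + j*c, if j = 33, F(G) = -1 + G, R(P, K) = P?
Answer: 123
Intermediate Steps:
u(o, m) = 2*o*(11 + m) (u(o, m) = (2*o)*(11 + m) = 2*o*(11 + m))
c = 5 (c = -(-1 - 4) = -1*(-5) = 5)
u(R(-3, -2), -4) + j*c = 2*(-3)*(11 - 4) + 33*5 = 2*(-3)*7 + 165 = -42 + 165 = 123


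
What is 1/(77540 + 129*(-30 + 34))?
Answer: 1/78056 ≈ 1.2811e-5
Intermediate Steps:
1/(77540 + 129*(-30 + 34)) = 1/(77540 + 129*4) = 1/(77540 + 516) = 1/78056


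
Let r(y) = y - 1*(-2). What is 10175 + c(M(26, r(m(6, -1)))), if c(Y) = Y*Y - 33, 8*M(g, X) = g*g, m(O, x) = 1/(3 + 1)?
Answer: 69129/4 ≈ 17282.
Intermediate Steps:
m(O, x) = ¼ (m(O, x) = 1/4 = ¼)
r(y) = 2 + y (r(y) = y + 2 = 2 + y)
M(g, X) = g²/8 (M(g, X) = (g*g)/8 = g²/8)
c(Y) = -33 + Y² (c(Y) = Y² - 33 = -33 + Y²)
10175 + c(M(26, r(m(6, -1)))) = 10175 + (-33 + ((⅛)*26²)²) = 10175 + (-33 + ((⅛)*676)²) = 10175 + (-33 + (169/2)²) = 10175 + (-33 + 28561/4) = 10175 + 28429/4 = 69129/4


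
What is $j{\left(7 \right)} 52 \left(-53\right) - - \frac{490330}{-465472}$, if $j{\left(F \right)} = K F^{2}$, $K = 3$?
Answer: $- \frac{94289046317}{232736} \approx -4.0513 \cdot 10^{5}$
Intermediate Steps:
$j{\left(F \right)} = 3 F^{2}$
$j{\left(7 \right)} 52 \left(-53\right) - - \frac{490330}{-465472} = 3 \cdot 7^{2} \cdot 52 \left(-53\right) - - \frac{490330}{-465472} = 3 \cdot 49 \cdot 52 \left(-53\right) - \left(-490330\right) \left(- \frac{1}{465472}\right) = 147 \cdot 52 \left(-53\right) - \frac{245165}{232736} = 7644 \left(-53\right) - \frac{245165}{232736} = -405132 - \frac{245165}{232736} = - \frac{94289046317}{232736}$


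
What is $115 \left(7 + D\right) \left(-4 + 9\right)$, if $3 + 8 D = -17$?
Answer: $\frac{5175}{2} \approx 2587.5$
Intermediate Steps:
$D = - \frac{5}{2}$ ($D = - \frac{3}{8} + \frac{1}{8} \left(-17\right) = - \frac{3}{8} - \frac{17}{8} = - \frac{5}{2} \approx -2.5$)
$115 \left(7 + D\right) \left(-4 + 9\right) = 115 \left(7 - \frac{5}{2}\right) \left(-4 + 9\right) = 115 \cdot \frac{9}{2} \cdot 5 = 115 \cdot \frac{45}{2} = \frac{5175}{2}$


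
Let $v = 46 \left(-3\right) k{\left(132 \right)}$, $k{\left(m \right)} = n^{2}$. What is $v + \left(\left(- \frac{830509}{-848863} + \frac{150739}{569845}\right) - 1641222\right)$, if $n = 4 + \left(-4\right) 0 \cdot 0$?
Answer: $- \frac{41839995313711852}{25458965065} \approx -1.6434 \cdot 10^{6}$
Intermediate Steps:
$n = 4$ ($n = 4 + 0 \cdot 0 = 4 + 0 = 4$)
$k{\left(m \right)} = 16$ ($k{\left(m \right)} = 4^{2} = 16$)
$v = -2208$ ($v = 46 \left(-3\right) 16 = \left(-138\right) 16 = -2208$)
$v + \left(\left(- \frac{830509}{-848863} + \frac{150739}{569845}\right) - 1641222\right) = -2208 + \left(\left(- \frac{830509}{-848863} + \frac{150739}{569845}\right) - 1641222\right) = -2208 + \left(\left(\left(-830509\right) \left(- \frac{1}{848863}\right) + 150739 \cdot \frac{1}{569845}\right) - 1641222\right) = -2208 + \left(\left(\frac{43711}{44677} + \frac{150739}{569845}\right) - 1641222\right) = -2208 + \left(\frac{31643061098}{25458965065} - 1641222\right) = -2208 - \frac{41783781918848332}{25458965065} = - \frac{41839995313711852}{25458965065}$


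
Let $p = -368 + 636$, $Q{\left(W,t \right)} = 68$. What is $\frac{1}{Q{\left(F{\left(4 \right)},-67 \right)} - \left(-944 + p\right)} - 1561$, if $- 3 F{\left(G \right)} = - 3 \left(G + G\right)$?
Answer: $- \frac{1161383}{744} \approx -1561.0$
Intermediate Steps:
$F{\left(G \right)} = 2 G$ ($F{\left(G \right)} = - \frac{\left(-3\right) \left(G + G\right)}{3} = - \frac{\left(-3\right) 2 G}{3} = - \frac{\left(-6\right) G}{3} = 2 G$)
$p = 268$
$\frac{1}{Q{\left(F{\left(4 \right)},-67 \right)} - \left(-944 + p\right)} - 1561 = \frac{1}{68 + \left(944 - 268\right)} - 1561 = \frac{1}{68 + 676} - 1561 = \frac{1}{744} - 1561 = - \frac{1161383}{744}$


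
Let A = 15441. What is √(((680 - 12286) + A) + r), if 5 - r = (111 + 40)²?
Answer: I*√18961 ≈ 137.7*I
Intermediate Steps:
r = -22796 (r = 5 - (111 + 40)² = 5 - 1*151² = 5 - 1*22801 = 5 - 22801 = -22796)
√(((680 - 12286) + A) + r) = √(((680 - 12286) + 15441) - 22796) = √((-11606 + 15441) - 22796) = √(3835 - 22796) = √(-18961) = I*√18961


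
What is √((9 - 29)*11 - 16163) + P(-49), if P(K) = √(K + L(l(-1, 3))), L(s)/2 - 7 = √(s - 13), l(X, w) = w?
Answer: √(-35 + 2*I*√10) + I*√16383 ≈ 0.53237 + 133.94*I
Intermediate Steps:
L(s) = 14 + 2*√(-13 + s) (L(s) = 14 + 2*√(s - 13) = 14 + 2*√(-13 + s))
P(K) = √(14 + K + 2*I*√10) (P(K) = √(K + (14 + 2*√(-13 + 3))) = √(K + (14 + 2*√(-10))) = √(K + (14 + 2*(I*√10))) = √(K + (14 + 2*I*√10)) = √(14 + K + 2*I*√10))
√((9 - 29)*11 - 16163) + P(-49) = √((9 - 29)*11 - 16163) + √(14 - 49 + 2*I*√10) = √(-20*11 - 16163) + √(-35 + 2*I*√10) = √(-220 - 16163) + √(-35 + 2*I*√10) = √(-16383) + √(-35 + 2*I*√10) = I*√16383 + √(-35 + 2*I*√10) = √(-35 + 2*I*√10) + I*√16383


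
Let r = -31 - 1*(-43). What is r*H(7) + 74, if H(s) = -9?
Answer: -34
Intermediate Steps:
r = 12 (r = -31 + 43 = 12)
r*H(7) + 74 = 12*(-9) + 74 = -108 + 74 = -34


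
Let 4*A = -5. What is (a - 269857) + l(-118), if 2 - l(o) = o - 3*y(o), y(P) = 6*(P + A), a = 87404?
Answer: -368959/2 ≈ -1.8448e+5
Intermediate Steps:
A = -5/4 (A = (¼)*(-5) = -5/4 ≈ -1.2500)
y(P) = -15/2 + 6*P (y(P) = 6*(P - 5/4) = 6*(-5/4 + P) = -15/2 + 6*P)
l(o) = -41/2 + 17*o (l(o) = 2 - (o - 3*(-15/2 + 6*o)) = 2 - (o + (45/2 - 18*o)) = 2 - (45/2 - 17*o) = 2 + (-45/2 + 17*o) = -41/2 + 17*o)
(a - 269857) + l(-118) = (87404 - 269857) + (-41/2 + 17*(-118)) = -182453 + (-41/2 - 2006) = -182453 - 4053/2 = -368959/2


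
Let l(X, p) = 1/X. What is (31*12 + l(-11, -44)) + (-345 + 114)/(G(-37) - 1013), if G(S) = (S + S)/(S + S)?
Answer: 376603/1012 ≈ 372.14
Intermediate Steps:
G(S) = 1 (G(S) = (2*S)/((2*S)) = (2*S)*(1/(2*S)) = 1)
(31*12 + l(-11, -44)) + (-345 + 114)/(G(-37) - 1013) = (31*12 + 1/(-11)) + (-345 + 114)/(1 - 1013) = (372 - 1/11) - 231/(-1012) = 4091/11 - 231*(-1/1012) = 4091/11 + 21/92 = 376603/1012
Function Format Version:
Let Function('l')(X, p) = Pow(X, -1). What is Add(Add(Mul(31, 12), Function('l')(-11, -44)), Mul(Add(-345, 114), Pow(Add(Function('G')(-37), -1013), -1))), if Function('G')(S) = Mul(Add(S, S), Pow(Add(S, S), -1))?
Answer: Rational(376603, 1012) ≈ 372.14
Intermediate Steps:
Function('G')(S) = 1 (Function('G')(S) = Mul(Mul(2, S), Pow(Mul(2, S), -1)) = Mul(Mul(2, S), Mul(Rational(1, 2), Pow(S, -1))) = 1)
Add(Add(Mul(31, 12), Function('l')(-11, -44)), Mul(Add(-345, 114), Pow(Add(Function('G')(-37), -1013), -1))) = Add(Add(Mul(31, 12), Pow(-11, -1)), Mul(Add(-345, 114), Pow(Add(1, -1013), -1))) = Add(Add(372, Rational(-1, 11)), Mul(-231, Pow(-1012, -1))) = Add(Rational(4091, 11), Mul(-231, Rational(-1, 1012))) = Add(Rational(4091, 11), Rational(21, 92)) = Rational(376603, 1012)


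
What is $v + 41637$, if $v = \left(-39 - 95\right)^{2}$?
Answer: $59593$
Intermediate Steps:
$v = 17956$ ($v = \left(-134\right)^{2} = 17956$)
$v + 41637 = 17956 + 41637 = 59593$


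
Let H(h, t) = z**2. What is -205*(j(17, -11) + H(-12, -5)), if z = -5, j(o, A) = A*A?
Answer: -29930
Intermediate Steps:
j(o, A) = A**2
H(h, t) = 25 (H(h, t) = (-5)**2 = 25)
-205*(j(17, -11) + H(-12, -5)) = -205*((-11)**2 + 25) = -205*(121 + 25) = -205*146 = -29930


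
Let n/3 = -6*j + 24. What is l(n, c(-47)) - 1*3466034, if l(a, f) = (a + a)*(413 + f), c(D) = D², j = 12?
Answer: -4221170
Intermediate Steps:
n = -144 (n = 3*(-6*12 + 24) = 3*(-72 + 24) = 3*(-48) = -144)
l(a, f) = 2*a*(413 + f) (l(a, f) = (2*a)*(413 + f) = 2*a*(413 + f))
l(n, c(-47)) - 1*3466034 = 2*(-144)*(413 + (-47)²) - 1*3466034 = 2*(-144)*(413 + 2209) - 3466034 = 2*(-144)*2622 - 3466034 = -755136 - 3466034 = -4221170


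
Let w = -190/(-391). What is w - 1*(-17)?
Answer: 6837/391 ≈ 17.486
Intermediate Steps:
w = 190/391 (w = -190*(-1/391) = 190/391 ≈ 0.48593)
w - 1*(-17) = 190/391 - 1*(-17) = 190/391 + 17 = 6837/391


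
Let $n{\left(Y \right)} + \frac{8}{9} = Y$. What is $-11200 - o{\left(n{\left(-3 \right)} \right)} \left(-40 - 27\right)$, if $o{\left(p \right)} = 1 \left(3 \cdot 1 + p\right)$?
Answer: $- \frac{101336}{9} \approx -11260.0$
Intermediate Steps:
$n{\left(Y \right)} = - \frac{8}{9} + Y$
$o{\left(p \right)} = 3 + p$ ($o{\left(p \right)} = 1 \left(3 + p\right) = 3 + p$)
$-11200 - o{\left(n{\left(-3 \right)} \right)} \left(-40 - 27\right) = -11200 - \left(3 - \frac{35}{9}\right) \left(-40 - 27\right) = -11200 - \left(3 - \frac{35}{9}\right) \left(-67\right) = -11200 - \left(- \frac{8}{9}\right) \left(-67\right) = -11200 - \frac{536}{9} = - \frac{101336}{9}$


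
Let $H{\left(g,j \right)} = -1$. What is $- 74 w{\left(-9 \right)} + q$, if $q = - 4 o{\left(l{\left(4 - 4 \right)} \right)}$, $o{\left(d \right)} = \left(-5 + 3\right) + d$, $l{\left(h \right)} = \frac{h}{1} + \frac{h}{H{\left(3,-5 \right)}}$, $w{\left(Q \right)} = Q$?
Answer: $674$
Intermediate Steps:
$l{\left(h \right)} = 0$ ($l{\left(h \right)} = \frac{h}{1} + \frac{h}{-1} = h 1 + h \left(-1\right) = h - h = 0$)
$o{\left(d \right)} = -2 + d$
$q = 8$ ($q = - 4 \left(-2 + 0\right) = \left(-4\right) \left(-2\right) = 8$)
$- 74 w{\left(-9 \right)} + q = \left(-74\right) \left(-9\right) + 8 = 666 + 8 = 674$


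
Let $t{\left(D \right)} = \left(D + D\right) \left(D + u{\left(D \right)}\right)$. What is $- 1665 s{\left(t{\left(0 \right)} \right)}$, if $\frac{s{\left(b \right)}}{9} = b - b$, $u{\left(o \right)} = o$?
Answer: $0$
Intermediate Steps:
$t{\left(D \right)} = 4 D^{2}$ ($t{\left(D \right)} = \left(D + D\right) \left(D + D\right) = 2 D 2 D = 4 D^{2}$)
$s{\left(b \right)} = 0$ ($s{\left(b \right)} = 9 \left(b - b\right) = 9 \cdot 0 = 0$)
$- 1665 s{\left(t{\left(0 \right)} \right)} = \left(-1665\right) 0 = 0$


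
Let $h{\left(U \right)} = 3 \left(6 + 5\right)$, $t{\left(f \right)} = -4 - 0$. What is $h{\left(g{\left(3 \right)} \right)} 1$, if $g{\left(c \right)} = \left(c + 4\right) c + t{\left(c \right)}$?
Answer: $33$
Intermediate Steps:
$t{\left(f \right)} = -4$ ($t{\left(f \right)} = -4 + 0 = -4$)
$g{\left(c \right)} = -4 + c \left(4 + c\right)$ ($g{\left(c \right)} = \left(c + 4\right) c - 4 = \left(4 + c\right) c - 4 = c \left(4 + c\right) - 4 = -4 + c \left(4 + c\right)$)
$h{\left(U \right)} = 33$ ($h{\left(U \right)} = 3 \cdot 11 = 33$)
$h{\left(g{\left(3 \right)} \right)} 1 = 33 \cdot 1 = 33$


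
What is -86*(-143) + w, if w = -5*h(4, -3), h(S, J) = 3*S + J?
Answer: 12253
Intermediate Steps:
h(S, J) = J + 3*S
w = -45 (w = -5*(-3 + 3*4) = -5*(-3 + 12) = -5*9 = -45)
-86*(-143) + w = -86*(-143) - 45 = 12298 - 45 = 12253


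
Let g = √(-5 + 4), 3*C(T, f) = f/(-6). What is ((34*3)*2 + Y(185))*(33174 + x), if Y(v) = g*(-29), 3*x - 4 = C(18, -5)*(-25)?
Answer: 60905662/9 - 51948947*I/54 ≈ 6.7673e+6 - 9.6202e+5*I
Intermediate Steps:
C(T, f) = -f/18 (C(T, f) = (f/(-6))/3 = (f*(-⅙))/3 = (-f/6)/3 = -f/18)
g = I (g = √(-1) = I ≈ 1.0*I)
x = -53/54 (x = 4/3 + (-1/18*(-5)*(-25))/3 = 4/3 + ((5/18)*(-25))/3 = 4/3 + (⅓)*(-125/18) = 4/3 - 125/54 = -53/54 ≈ -0.98148)
Y(v) = -29*I (Y(v) = I*(-29) = -29*I)
((34*3)*2 + Y(185))*(33174 + x) = ((34*3)*2 - 29*I)*(33174 - 53/54) = (102*2 - 29*I)*(1791343/54) = (204 - 29*I)*(1791343/54) = 60905662/9 - 51948947*I/54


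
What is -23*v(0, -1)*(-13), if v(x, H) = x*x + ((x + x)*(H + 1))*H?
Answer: 0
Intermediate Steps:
v(x, H) = x**2 + 2*H*x*(1 + H) (v(x, H) = x**2 + ((2*x)*(1 + H))*H = x**2 + (2*x*(1 + H))*H = x**2 + 2*H*x*(1 + H))
-23*v(0, -1)*(-13) = -0*(0 + 2*(-1) + 2*(-1)**2)*(-13) = -0*(0 - 2 + 2*1)*(-13) = -0*(0 - 2 + 2)*(-13) = -0*0*(-13) = -23*0*(-13) = 0*(-13) = 0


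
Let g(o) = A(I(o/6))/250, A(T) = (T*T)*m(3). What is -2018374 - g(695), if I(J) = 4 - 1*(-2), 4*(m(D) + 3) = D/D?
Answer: -504593401/250 ≈ -2.0184e+6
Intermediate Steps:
m(D) = -11/4 (m(D) = -3 + (D/D)/4 = -3 + (¼)*1 = -3 + ¼ = -11/4)
I(J) = 6 (I(J) = 4 + 2 = 6)
A(T) = -11*T²/4 (A(T) = (T*T)*(-11/4) = T²*(-11/4) = -11*T²/4)
g(o) = -99/250 (g(o) = -11/4*6²/250 = -11/4*36*(1/250) = -99*1/250 = -99/250)
-2018374 - g(695) = -2018374 - 1*(-99/250) = -2018374 + 99/250 = -504593401/250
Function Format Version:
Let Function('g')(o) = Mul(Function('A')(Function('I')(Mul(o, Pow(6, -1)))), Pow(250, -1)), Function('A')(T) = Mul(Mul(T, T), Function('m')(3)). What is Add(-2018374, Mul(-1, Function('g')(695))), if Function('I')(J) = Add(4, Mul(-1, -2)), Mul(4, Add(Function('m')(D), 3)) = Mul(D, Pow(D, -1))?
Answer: Rational(-504593401, 250) ≈ -2.0184e+6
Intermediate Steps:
Function('m')(D) = Rational(-11, 4) (Function('m')(D) = Add(-3, Mul(Rational(1, 4), Mul(D, Pow(D, -1)))) = Add(-3, Mul(Rational(1, 4), 1)) = Add(-3, Rational(1, 4)) = Rational(-11, 4))
Function('I')(J) = 6 (Function('I')(J) = Add(4, 2) = 6)
Function('A')(T) = Mul(Rational(-11, 4), Pow(T, 2)) (Function('A')(T) = Mul(Mul(T, T), Rational(-11, 4)) = Mul(Pow(T, 2), Rational(-11, 4)) = Mul(Rational(-11, 4), Pow(T, 2)))
Function('g')(o) = Rational(-99, 250) (Function('g')(o) = Mul(Mul(Rational(-11, 4), Pow(6, 2)), Pow(250, -1)) = Mul(Mul(Rational(-11, 4), 36), Rational(1, 250)) = Mul(-99, Rational(1, 250)) = Rational(-99, 250))
Add(-2018374, Mul(-1, Function('g')(695))) = Add(-2018374, Mul(-1, Rational(-99, 250))) = Add(-2018374, Rational(99, 250)) = Rational(-504593401, 250)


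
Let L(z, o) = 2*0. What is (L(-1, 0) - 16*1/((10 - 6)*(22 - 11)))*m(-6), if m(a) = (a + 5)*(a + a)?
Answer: -48/11 ≈ -4.3636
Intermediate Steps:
L(z, o) = 0
m(a) = 2*a*(5 + a) (m(a) = (5 + a)*(2*a) = 2*a*(5 + a))
(L(-1, 0) - 16*1/((10 - 6)*(22 - 11)))*m(-6) = (0 - 16*1/((10 - 6)*(22 - 11)))*(2*(-6)*(5 - 6)) = (0 - 16/(11*4))*(2*(-6)*(-1)) = (0 - 16/44)*12 = (0 - 16*1/44)*12 = (0 - 4/11)*12 = -4/11*12 = -48/11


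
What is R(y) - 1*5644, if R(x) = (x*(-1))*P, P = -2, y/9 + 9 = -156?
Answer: -8614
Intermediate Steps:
y = -1485 (y = -81 + 9*(-156) = -81 - 1404 = -1485)
R(x) = 2*x (R(x) = (x*(-1))*(-2) = -x*(-2) = 2*x)
R(y) - 1*5644 = 2*(-1485) - 1*5644 = -2970 - 5644 = -8614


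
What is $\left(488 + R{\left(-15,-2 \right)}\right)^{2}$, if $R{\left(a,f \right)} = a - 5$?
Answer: $219024$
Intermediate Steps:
$R{\left(a,f \right)} = -5 + a$
$\left(488 + R{\left(-15,-2 \right)}\right)^{2} = \left(488 - 20\right)^{2} = 468^{2} = 219024$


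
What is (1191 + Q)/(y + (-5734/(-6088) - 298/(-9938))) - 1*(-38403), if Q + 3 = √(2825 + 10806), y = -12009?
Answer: 258336405143021/6727002335 - 15125636*√13631/181629063045 ≈ 38403.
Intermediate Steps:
Q = -3 + √13631 (Q = -3 + √(2825 + 10806) = -3 + √13631 ≈ 113.75)
(1191 + Q)/(y + (-5734/(-6088) - 298/(-9938))) - 1*(-38403) = (1191 + (-3 + √13631))/(-12009 + (-5734/(-6088) - 298/(-9938))) - 1*(-38403) = (1188 + √13631)/(-12009 + (-5734*(-1/6088) - 298*(-1/9938))) + 38403 = (1188 + √13631)/(-12009 + (2867/3044 + 149/4969)) + 38403 = (1188 + √13631)/(-12009 + 14699679/15125636) + 38403 = (1188 + √13631)/(-181629063045/15125636) + 38403 = (1188 + √13631)*(-15125636/181629063045) + 38403 = (-665527984/6727002335 - 15125636*√13631/181629063045) + 38403 = 258336405143021/6727002335 - 15125636*√13631/181629063045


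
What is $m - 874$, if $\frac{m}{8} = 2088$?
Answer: $15830$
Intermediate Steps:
$m = 16704$ ($m = 8 \cdot 2088 = 16704$)
$m - 874 = 16704 - 874 = 15830$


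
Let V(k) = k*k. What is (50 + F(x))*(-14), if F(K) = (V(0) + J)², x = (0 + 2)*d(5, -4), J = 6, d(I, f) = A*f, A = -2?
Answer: -1204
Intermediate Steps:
V(k) = k²
d(I, f) = -2*f
x = 16 (x = (0 + 2)*(-2*(-4)) = 2*8 = 16)
F(K) = 36 (F(K) = (0² + 6)² = (0 + 6)² = 6² = 36)
(50 + F(x))*(-14) = (50 + 36)*(-14) = 86*(-14) = -1204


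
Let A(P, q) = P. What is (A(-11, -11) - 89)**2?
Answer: 10000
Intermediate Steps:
(A(-11, -11) - 89)**2 = (-11 - 89)**2 = (-100)**2 = 10000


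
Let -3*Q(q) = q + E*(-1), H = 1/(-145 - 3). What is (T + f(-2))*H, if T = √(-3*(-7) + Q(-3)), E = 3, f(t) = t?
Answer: 1/74 - √23/148 ≈ -0.018891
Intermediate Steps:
H = -1/148 (H = 1/(-148) = -1/148 ≈ -0.0067568)
Q(q) = 1 - q/3 (Q(q) = -(q + 3*(-1))/3 = -(q - 3)/3 = -(-3 + q)/3 = 1 - q/3)
T = √23 (T = √(-3*(-7) + (1 - ⅓*(-3))) = √(21 + (1 + 1)) = √(21 + 2) = √23 ≈ 4.7958)
(T + f(-2))*H = (√23 - 2)*(-1/148) = (-2 + √23)*(-1/148) = 1/74 - √23/148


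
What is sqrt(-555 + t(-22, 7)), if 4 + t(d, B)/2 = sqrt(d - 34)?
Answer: sqrt(-563 + 4*I*sqrt(14)) ≈ 0.3154 + 23.73*I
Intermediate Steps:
t(d, B) = -8 + 2*sqrt(-34 + d) (t(d, B) = -8 + 2*sqrt(d - 34) = -8 + 2*sqrt(-34 + d))
sqrt(-555 + t(-22, 7)) = sqrt(-555 + (-8 + 2*sqrt(-34 - 22))) = sqrt(-555 + (-8 + 2*sqrt(-56))) = sqrt(-555 + (-8 + 2*(2*I*sqrt(14)))) = sqrt(-555 + (-8 + 4*I*sqrt(14))) = sqrt(-563 + 4*I*sqrt(14))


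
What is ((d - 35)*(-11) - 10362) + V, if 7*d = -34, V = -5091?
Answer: -105102/7 ≈ -15015.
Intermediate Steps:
d = -34/7 (d = (⅐)*(-34) = -34/7 ≈ -4.8571)
((d - 35)*(-11) - 10362) + V = ((-34/7 - 35)*(-11) - 10362) - 5091 = (-279/7*(-11) - 10362) - 5091 = (3069/7 - 10362) - 5091 = -69465/7 - 5091 = -105102/7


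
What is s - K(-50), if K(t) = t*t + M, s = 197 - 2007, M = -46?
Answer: -4264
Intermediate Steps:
s = -1810
K(t) = -46 + t² (K(t) = t*t - 46 = t² - 46 = -46 + t²)
s - K(-50) = -1810 - (-46 + (-50)²) = -1810 - (-46 + 2500) = -1810 - 1*2454 = -1810 - 2454 = -4264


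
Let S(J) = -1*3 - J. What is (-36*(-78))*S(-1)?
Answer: -5616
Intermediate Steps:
S(J) = -3 - J
(-36*(-78))*S(-1) = (-36*(-78))*(-3 - 1*(-1)) = 2808*(-3 + 1) = 2808*(-2) = -5616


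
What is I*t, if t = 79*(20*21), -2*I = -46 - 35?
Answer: 1343790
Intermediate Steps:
I = 81/2 (I = -(-46 - 35)/2 = -½*(-81) = 81/2 ≈ 40.500)
t = 33180 (t = 79*420 = 33180)
I*t = (81/2)*33180 = 1343790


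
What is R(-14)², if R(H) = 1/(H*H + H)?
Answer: 1/33124 ≈ 3.0190e-5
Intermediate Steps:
R(H) = 1/(H + H²) (R(H) = 1/(H² + H) = 1/(H + H²))
R(-14)² = (1/((-14)*(1 - 14)))² = (-1/14/(-13))² = (-1/14*(-1/13))² = (1/182)² = 1/33124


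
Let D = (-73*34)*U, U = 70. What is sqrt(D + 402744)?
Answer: 2*sqrt(57251) ≈ 478.54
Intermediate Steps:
D = -173740 (D = -73*34*70 = -2482*70 = -173740)
sqrt(D + 402744) = sqrt(-173740 + 402744) = sqrt(229004) = 2*sqrt(57251)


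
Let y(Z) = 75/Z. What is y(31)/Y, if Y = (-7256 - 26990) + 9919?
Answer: -25/251379 ≈ -9.9451e-5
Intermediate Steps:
Y = -24327 (Y = -34246 + 9919 = -24327)
y(31)/Y = (75/31)/(-24327) = (75*(1/31))*(-1/24327) = (75/31)*(-1/24327) = -25/251379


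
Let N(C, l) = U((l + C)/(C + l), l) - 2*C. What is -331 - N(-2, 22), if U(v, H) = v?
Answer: -336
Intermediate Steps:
N(C, l) = 1 - 2*C (N(C, l) = (l + C)/(C + l) - 2*C = (C + l)/(C + l) - 2*C = 1 - 2*C)
-331 - N(-2, 22) = -331 - (1 - 2*(-2)) = -331 - (1 + 4) = -331 - 1*5 = -331 - 5 = -336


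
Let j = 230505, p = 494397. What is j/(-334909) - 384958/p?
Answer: -242886879307/165578004873 ≈ -1.4669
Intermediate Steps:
j/(-334909) - 384958/p = 230505/(-334909) - 384958/494397 = 230505*(-1/334909) - 384958*1/494397 = -230505/334909 - 384958/494397 = -242886879307/165578004873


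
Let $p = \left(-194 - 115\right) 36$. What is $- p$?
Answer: $11124$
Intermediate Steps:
$p = -11124$ ($p = \left(-194 - 115\right) 36 = \left(-309\right) 36 = -11124$)
$- p = \left(-1\right) \left(-11124\right) = 11124$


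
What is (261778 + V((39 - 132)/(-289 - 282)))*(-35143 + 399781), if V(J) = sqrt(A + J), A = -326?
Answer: 95454206364 + 2552466*I*sqrt(2168087)/571 ≈ 9.5454e+10 + 6.5821e+6*I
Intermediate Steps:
V(J) = sqrt(-326 + J)
(261778 + V((39 - 132)/(-289 - 282)))*(-35143 + 399781) = (261778 + sqrt(-326 + (39 - 132)/(-289 - 282)))*(-35143 + 399781) = (261778 + sqrt(-326 - 93/(-571)))*364638 = (261778 + sqrt(-326 - 93*(-1/571)))*364638 = (261778 + sqrt(-326 + 93/571))*364638 = (261778 + sqrt(-186053/571))*364638 = (261778 + 7*I*sqrt(2168087)/571)*364638 = 95454206364 + 2552466*I*sqrt(2168087)/571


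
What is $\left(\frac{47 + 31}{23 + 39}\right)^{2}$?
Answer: $\frac{1521}{961} \approx 1.5827$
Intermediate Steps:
$\left(\frac{47 + 31}{23 + 39}\right)^{2} = \left(\frac{78}{62}\right)^{2} = \left(78 \cdot \frac{1}{62}\right)^{2} = \left(\frac{39}{31}\right)^{2} = \frac{1521}{961}$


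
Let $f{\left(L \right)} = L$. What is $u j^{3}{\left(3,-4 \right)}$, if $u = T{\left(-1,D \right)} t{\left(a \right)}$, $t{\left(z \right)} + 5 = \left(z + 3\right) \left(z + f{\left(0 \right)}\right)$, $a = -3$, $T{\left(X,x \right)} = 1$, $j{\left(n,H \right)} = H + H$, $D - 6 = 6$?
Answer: $2560$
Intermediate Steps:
$D = 12$ ($D = 6 + 6 = 12$)
$j{\left(n,H \right)} = 2 H$
$t{\left(z \right)} = -5 + z \left(3 + z\right)$ ($t{\left(z \right)} = -5 + \left(z + 3\right) \left(z + 0\right) = -5 + \left(3 + z\right) z = -5 + z \left(3 + z\right)$)
$u = -5$ ($u = 1 \left(-5 + \left(-3\right)^{2} + 3 \left(-3\right)\right) = 1 \left(-5 + 9 - 9\right) = 1 \left(-5\right) = -5$)
$u j^{3}{\left(3,-4 \right)} = - 5 \left(2 \left(-4\right)\right)^{3} = - 5 \left(-8\right)^{3} = \left(-5\right) \left(-512\right) = 2560$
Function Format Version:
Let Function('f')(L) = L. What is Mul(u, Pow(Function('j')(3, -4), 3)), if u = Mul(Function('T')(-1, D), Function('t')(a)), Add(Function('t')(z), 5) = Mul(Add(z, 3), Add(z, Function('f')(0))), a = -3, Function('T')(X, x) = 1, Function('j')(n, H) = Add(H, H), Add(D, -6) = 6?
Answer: 2560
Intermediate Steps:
D = 12 (D = Add(6, 6) = 12)
Function('j')(n, H) = Mul(2, H)
Function('t')(z) = Add(-5, Mul(z, Add(3, z))) (Function('t')(z) = Add(-5, Mul(Add(z, 3), Add(z, 0))) = Add(-5, Mul(Add(3, z), z)) = Add(-5, Mul(z, Add(3, z))))
u = -5 (u = Mul(1, Add(-5, Pow(-3, 2), Mul(3, -3))) = Mul(1, Add(-5, 9, -9)) = Mul(1, -5) = -5)
Mul(u, Pow(Function('j')(3, -4), 3)) = Mul(-5, Pow(Mul(2, -4), 3)) = Mul(-5, Pow(-8, 3)) = Mul(-5, -512) = 2560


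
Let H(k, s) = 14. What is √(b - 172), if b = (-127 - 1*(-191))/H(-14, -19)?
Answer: 2*I*√2051/7 ≈ 12.939*I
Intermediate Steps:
b = 32/7 (b = (-127 - 1*(-191))/14 = (-127 + 191)*(1/14) = 64*(1/14) = 32/7 ≈ 4.5714)
√(b - 172) = √(32/7 - 172) = √(-1172/7) = 2*I*√2051/7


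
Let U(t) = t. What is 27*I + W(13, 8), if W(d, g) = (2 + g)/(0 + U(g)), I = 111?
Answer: 11993/4 ≈ 2998.3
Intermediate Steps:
W(d, g) = (2 + g)/g (W(d, g) = (2 + g)/(0 + g) = (2 + g)/g)
27*I + W(13, 8) = 27*111 + (2 + 8)/8 = 2997 + (⅛)*10 = 2997 + 5/4 = 11993/4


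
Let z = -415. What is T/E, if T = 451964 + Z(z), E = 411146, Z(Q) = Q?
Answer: 451549/411146 ≈ 1.0983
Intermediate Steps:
T = 451549 (T = 451964 - 415 = 451549)
T/E = 451549/411146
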